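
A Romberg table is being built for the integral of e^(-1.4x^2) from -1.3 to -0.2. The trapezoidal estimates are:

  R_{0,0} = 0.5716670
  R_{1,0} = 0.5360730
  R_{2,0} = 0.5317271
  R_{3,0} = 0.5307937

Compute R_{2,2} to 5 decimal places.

R_{1,1} = 0.5360730 + (0.5360730 − 0.5716670)/3 = 0.5242083
R_{2,1} = 0.5317271 + (0.5317271 − 0.5360730)/3 = 0.5302785
R_{2,2} = 0.5302785 + (0.5302785 − 0.5242083)/15 = 0.5306832
(Column j=1 coincides with Simpson's rule on the same nodes.)

0.53068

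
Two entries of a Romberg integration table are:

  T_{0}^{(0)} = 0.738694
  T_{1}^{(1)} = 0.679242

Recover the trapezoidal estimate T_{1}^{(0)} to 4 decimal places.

0.6941

From T_{1}^{(1)} = (4·T_{1}^{(0)} − T_{0}^{(0)})/3, solve for T_{1}^{(0)}:
4·T_{1}^{(0)} = 3·0.679242 + 0.738694 = 2.776420
T_{1}^{(0)} = 0.694105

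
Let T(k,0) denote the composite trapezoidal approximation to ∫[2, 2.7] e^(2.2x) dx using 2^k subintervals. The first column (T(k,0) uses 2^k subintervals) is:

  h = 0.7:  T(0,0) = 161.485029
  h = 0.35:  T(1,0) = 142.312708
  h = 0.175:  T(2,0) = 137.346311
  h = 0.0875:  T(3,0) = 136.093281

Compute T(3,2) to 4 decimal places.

Richardson extrapolation on the trapezoidal column (denominator 4−1=3):
T(2,1) = (4·137.346311 − 142.312708) / 3 = 135.690845
T(3,1) = (4·136.093281 − 137.346311) / 3 = 135.675604
T(3,2) = (16·135.675604 − 135.690845) / 15 = 135.674588

135.6746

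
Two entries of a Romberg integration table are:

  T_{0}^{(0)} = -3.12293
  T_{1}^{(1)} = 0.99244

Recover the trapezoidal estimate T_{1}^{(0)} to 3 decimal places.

-0.036

From T_{1}^{(1)} = (4·T_{1}^{(0)} − T_{0}^{(0)})/3, solve for T_{1}^{(0)}:
4·T_{1}^{(0)} = 3·0.99244 + (-3.12293) = -0.14561
T_{1}^{(0)} = -0.03640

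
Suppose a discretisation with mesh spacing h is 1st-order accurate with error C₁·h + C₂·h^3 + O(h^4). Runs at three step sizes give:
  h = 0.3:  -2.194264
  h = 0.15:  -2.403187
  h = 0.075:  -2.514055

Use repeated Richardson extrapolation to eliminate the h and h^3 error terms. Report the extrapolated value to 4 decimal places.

-2.6268

First eliminate the h term (factor 2^1 = 2):
  B₁ = (2·(-2.403187) − (-2.194264))/1 = -2.612110
  B₂ = (2·(-2.514055) − (-2.403187))/1 = -2.624923
Then eliminate the h^3 term (factor 2^3 = 8):
  (8·(-2.624923) − (-2.612110))/7 = -2.626753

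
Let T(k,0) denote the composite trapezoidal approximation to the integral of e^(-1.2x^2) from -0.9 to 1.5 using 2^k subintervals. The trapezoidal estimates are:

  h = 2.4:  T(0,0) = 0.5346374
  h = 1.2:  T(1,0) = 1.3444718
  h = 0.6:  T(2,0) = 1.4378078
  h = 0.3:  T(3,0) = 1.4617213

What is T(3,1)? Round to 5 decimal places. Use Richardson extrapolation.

Richardson extrapolation on the trapezoidal column (denominator 4−1=3):
T(3,1) = (4·1.4617213 − 1.4378078) / 3 = 1.4696925

1.46969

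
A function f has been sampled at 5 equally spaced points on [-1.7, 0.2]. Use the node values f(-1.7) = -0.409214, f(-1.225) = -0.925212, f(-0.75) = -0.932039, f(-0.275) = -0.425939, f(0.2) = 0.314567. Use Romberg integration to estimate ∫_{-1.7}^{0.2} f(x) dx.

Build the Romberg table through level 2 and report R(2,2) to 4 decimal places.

R(0,0) (trapezoid, 1 panel, h=1.9000): -0.089915
R(1,0) (trapezoid, 2 panels, h=0.9500): -0.930394
R(2,0) (trapezoid, 4 panels, h=0.4750): -1.106994
R(1,1) = -0.930394 + (-0.930394 − (-0.089915))/3 = -1.210554
R(2,1) = -1.106994 + (-1.106994 − (-0.930394))/3 = -1.165861
R(2,2) = -1.165861 + (-1.165861 − (-1.210554))/15 = -1.162881

-1.1629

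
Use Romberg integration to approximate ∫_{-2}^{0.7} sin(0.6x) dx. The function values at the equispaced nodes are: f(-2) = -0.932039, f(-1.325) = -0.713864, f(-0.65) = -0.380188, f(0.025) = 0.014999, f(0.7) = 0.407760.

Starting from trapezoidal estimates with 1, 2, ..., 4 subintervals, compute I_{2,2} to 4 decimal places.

I_{0,0} (trapezoid, 1 panel, h=2.7000): -0.707777
I_{1,0} (trapezoid, 2 panels, h=1.3500): -0.867142
I_{2,0} (trapezoid, 4 panels, h=0.6750): -0.905305
I_{1,1} = -0.867142 + (-0.867142 − (-0.707777))/3 = -0.920264
I_{2,1} = -0.905305 + (-0.905305 − (-0.867142))/3 = -0.918026
I_{2,2} = -0.918026 + (-0.918026 − (-0.920264))/15 = -0.917877

-0.9179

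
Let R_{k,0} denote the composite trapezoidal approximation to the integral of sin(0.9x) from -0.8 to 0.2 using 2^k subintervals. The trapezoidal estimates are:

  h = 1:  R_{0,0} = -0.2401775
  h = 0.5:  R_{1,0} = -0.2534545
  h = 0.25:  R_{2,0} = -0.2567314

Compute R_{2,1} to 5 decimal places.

-0.25782

Richardson extrapolation on the trapezoidal column (denominator 4−1=3):
R_{2,1} = (4·(-0.2567314) − (-0.2534545)) / 3 = -0.2578237
(Column j=1 coincides with Simpson's rule on the same nodes.)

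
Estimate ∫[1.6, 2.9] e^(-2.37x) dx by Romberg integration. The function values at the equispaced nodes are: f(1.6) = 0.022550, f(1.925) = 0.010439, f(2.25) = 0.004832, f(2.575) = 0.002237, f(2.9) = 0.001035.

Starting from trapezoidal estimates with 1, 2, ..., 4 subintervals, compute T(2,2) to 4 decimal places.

0.0091

T(0,0) (trapezoid, 1 panel, h=1.3000): 0.015330
T(1,0) (trapezoid, 2 panels, h=0.6500): 0.010806
T(2,0) (trapezoid, 4 panels, h=0.3250): 0.009523
T(1,1) = 0.010806 + (0.010806 − 0.015330)/3 = 0.009298
T(2,1) = 0.009523 + (0.009523 − 0.010806)/3 = 0.009095
T(2,2) = 0.009095 + (0.009095 − 0.009298)/15 = 0.009081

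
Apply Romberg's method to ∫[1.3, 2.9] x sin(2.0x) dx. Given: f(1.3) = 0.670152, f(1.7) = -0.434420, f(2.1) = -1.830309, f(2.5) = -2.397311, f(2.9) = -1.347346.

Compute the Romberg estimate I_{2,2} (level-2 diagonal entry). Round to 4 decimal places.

-2.0857

I_{0,0} (trapezoid, 1 panel, h=1.6000): -0.541755
I_{1,0} (trapezoid, 2 panels, h=0.8000): -1.735125
I_{2,0} (trapezoid, 4 panels, h=0.4000): -2.000255
I_{1,1} = -1.735125 + (-1.735125 − (-0.541755))/3 = -2.132915
I_{2,1} = -2.000255 + (-2.000255 − (-1.735125))/3 = -2.088632
I_{2,2} = -2.088632 + (-2.088632 − (-2.132915))/15 = -2.085680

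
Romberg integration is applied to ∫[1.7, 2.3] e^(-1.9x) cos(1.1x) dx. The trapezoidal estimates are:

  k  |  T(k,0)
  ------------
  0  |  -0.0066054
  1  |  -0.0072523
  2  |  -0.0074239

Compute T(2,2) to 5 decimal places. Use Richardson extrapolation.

T(1,1) = (4·(-0.0072523) − (-0.0066054)) / 3 = -0.0074679
T(2,1) = -0.0074239 + (-0.0074239 − (-0.0072523))/3 = -0.0074811
T(2,2) = (16·(-0.0074811) − (-0.0074679)) / 15 = -0.0074820

-0.00748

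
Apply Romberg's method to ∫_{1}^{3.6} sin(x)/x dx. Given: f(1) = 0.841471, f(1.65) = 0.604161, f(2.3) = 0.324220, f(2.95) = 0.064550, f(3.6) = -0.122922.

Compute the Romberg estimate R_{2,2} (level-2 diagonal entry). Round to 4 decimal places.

R_{0,0} (trapezoid, 1 panel, h=2.6000): 0.934114
R_{1,0} (trapezoid, 2 panels, h=1.3000): 0.888543
R_{2,0} (trapezoid, 4 panels, h=0.6500): 0.878934
R_{1,1} = 0.888543 + (0.888543 − 0.934114)/3 = 0.873353
R_{2,1} = 0.878934 + (0.878934 − 0.888543)/3 = 0.875731
R_{2,2} = 0.875731 + (0.875731 − 0.873353)/15 = 0.875890

0.8759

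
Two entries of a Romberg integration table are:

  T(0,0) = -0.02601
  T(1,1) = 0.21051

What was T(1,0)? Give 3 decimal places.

0.151

From T(1,1) = (4·T(1,0) − T(0,0))/3, solve for T(1,0):
4·T(1,0) = 3·0.21051 + (-0.02601) = 0.60552
T(1,0) = 0.15138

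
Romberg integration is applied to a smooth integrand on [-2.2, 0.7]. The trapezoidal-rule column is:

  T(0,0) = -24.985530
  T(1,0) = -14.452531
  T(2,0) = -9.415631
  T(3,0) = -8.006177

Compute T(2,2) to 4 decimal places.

-7.5230

T(1,1) = (4·(-14.452531) − (-24.985530)) / 3 = -10.941531
T(2,1) = -9.415631 + (-9.415631 − (-14.452531))/3 = -7.736664
T(2,2) = -7.736664 + (-7.736664 − (-10.941531))/15 = -7.523006
(Column j=1 coincides with Simpson's rule on the same nodes.)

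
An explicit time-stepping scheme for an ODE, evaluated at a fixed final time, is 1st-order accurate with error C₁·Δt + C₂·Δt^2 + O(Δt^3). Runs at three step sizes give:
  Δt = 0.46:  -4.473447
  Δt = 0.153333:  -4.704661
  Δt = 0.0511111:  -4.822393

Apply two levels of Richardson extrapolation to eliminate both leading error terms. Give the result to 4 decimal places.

First eliminate the Δt term (factor 3^1 = 3):
  B₁ = (3·(-4.704661) − (-4.473447))/2 = -4.820268
  B₂ = (3·(-4.822393) − (-4.704661))/2 = -4.881259
Then eliminate the Δt^2 term (factor 3^2 = 9):
  (9·(-4.881259) − (-4.820268))/8 = -4.888883

-4.8889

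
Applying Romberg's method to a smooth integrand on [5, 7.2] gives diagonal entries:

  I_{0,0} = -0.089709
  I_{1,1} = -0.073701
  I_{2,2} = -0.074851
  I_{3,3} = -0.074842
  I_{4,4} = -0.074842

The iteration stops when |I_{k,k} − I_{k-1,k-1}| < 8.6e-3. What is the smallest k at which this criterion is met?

|I_{1,1} − I_{0,0}| = 0.016008 ≥ 8.6e-3
|I_{2,2} − I_{1,1}| = 0.001150 < 8.6e-3

k = 2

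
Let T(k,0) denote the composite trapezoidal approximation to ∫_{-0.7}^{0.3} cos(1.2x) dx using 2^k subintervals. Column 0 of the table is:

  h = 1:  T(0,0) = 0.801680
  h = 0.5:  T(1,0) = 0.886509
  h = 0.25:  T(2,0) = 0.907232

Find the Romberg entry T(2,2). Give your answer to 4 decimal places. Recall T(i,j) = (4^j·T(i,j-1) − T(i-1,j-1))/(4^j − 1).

0.9141

Richardson extrapolation on the trapezoidal column (denominator 4−1=3):
T(1,1) = 0.886509 + (0.886509 − 0.801680)/3 = 0.914785
T(2,1) = 0.907232 + (0.907232 − 0.886509)/3 = 0.914140
T(2,2) = (16·0.914140 − 0.914785) / 15 = 0.914097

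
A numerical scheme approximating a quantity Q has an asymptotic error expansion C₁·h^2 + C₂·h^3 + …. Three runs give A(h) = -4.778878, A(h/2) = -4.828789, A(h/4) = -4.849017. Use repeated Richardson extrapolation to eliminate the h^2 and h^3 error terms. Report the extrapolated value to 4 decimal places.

First eliminate the h^2 term (factor 2^2 = 4):
  B₁ = (4·(-4.828789) − (-4.778878))/3 = -4.845426
  B₂ = (4·(-4.849017) − (-4.828789))/3 = -4.855760
Then eliminate the h^3 term (factor 2^3 = 8):
  (8·(-4.855760) − (-4.845426))/7 = -4.857236

-4.8572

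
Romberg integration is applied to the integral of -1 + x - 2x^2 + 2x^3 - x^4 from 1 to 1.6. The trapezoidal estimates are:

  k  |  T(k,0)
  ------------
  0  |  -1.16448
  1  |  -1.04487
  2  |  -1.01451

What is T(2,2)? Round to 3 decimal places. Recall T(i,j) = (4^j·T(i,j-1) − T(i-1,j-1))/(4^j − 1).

-1.004

T(1,1) = (4·(-1.04487) − (-1.16448)) / 3 = -1.00500
T(2,1) = (4·(-1.01451) − (-1.04487)) / 3 = -1.00439
T(2,2) = (16·(-1.00439) − (-1.00500)) / 15 = -1.00435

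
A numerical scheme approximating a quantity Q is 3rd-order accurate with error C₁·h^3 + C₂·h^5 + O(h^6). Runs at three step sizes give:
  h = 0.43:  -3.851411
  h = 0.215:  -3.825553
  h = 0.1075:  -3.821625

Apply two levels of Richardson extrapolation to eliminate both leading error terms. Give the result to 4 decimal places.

First eliminate the h^3 term (factor 2^3 = 8):
  B₁ = (8·(-3.825553) − (-3.851411))/7 = -3.821859
  B₂ = (8·(-3.821625) − (-3.825553))/7 = -3.821064
Then eliminate the h^5 term (factor 2^5 = 32):
  (32·(-3.821064) − (-3.821859))/31 = -3.821038

-3.8210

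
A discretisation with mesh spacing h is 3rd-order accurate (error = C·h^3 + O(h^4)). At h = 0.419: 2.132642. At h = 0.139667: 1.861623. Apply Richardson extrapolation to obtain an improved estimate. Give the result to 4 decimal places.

1.8512

Extrapolated value = (27·A(h/3) − A(h)) / (27 − 1)
= (27·1.861623 − 2.132642) / 26
= 48.131179 / 26 = 1.851199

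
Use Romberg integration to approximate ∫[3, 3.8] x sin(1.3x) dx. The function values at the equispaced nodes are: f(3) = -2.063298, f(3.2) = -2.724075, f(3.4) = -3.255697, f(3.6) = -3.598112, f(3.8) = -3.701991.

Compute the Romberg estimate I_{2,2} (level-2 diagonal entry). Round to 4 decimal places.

-2.5043

I_{0,0} (trapezoid, 1 panel, h=0.8000): -2.306116
I_{1,0} (trapezoid, 2 panels, h=0.4000): -2.455337
I_{2,0} (trapezoid, 4 panels, h=0.2000): -2.492106
I_{1,1} = -2.455337 + (-2.455337 − (-2.306116))/3 = -2.505077
I_{2,1} = -2.492106 + (-2.492106 − (-2.455337))/3 = -2.504362
I_{2,2} = -2.504362 + (-2.504362 − (-2.505077))/15 = -2.504314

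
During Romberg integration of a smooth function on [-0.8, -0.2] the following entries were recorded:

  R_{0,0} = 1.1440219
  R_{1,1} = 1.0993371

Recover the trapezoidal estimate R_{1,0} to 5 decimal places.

From R_{1,1} = (4·R_{1,0} − R_{0,0})/3, solve for R_{1,0}:
4·R_{1,0} = 3·1.0993371 + 1.1440219 = 4.4420332
R_{1,0} = 1.1105083

1.11051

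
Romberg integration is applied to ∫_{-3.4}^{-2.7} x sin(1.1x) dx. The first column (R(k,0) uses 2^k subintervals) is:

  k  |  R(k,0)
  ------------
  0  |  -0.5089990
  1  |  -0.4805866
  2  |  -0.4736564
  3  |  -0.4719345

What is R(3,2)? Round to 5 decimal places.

R(2,1) = -0.4736564 + (-0.4736564 − (-0.4805866))/3 = -0.4713463
R(3,1) = -0.4719345 + (-0.4719345 − (-0.4736564))/3 = -0.4713605
R(3,2) = (16·(-0.4713605) − (-0.4713463)) / 15 = -0.4713614

-0.47136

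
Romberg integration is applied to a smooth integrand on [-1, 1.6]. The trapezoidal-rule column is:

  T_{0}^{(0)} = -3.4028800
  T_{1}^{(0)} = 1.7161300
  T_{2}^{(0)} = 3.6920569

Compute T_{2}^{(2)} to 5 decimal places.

Richardson extrapolation on the trapezoidal column (denominator 4−1=3):
T_{1}^{(1)} = (4·1.7161300 − (-3.4028800)) / 3 = 3.4224667
T_{2}^{(1)} = (4·3.6920569 − 1.7161300) / 3 = 4.3506992
T_{2}^{(2)} = (16·4.3506992 − 3.4224667) / 15 = 4.4125814

4.41258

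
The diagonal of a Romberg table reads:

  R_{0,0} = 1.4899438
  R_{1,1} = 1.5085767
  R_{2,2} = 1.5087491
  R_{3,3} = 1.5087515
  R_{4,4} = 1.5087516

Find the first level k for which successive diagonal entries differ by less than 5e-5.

k = 3

|R_{1,1} − R_{0,0}| = 0.0186329 ≥ 5e-5
|R_{2,2} − R_{1,1}| = 0.0001724 ≥ 5e-5
|R_{3,3} − R_{2,2}| = 0.0000024 < 5e-5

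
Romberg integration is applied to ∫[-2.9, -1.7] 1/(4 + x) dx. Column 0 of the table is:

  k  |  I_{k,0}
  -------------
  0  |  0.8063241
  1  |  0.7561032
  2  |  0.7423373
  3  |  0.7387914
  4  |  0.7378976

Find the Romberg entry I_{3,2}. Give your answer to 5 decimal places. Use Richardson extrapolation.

0.73760

Richardson extrapolation on the trapezoidal column (denominator 4−1=3):
I_{2,1} = (4·0.7423373 − 0.7561032) / 3 = 0.7377487
I_{3,1} = (4·0.7387914 − 0.7423373) / 3 = 0.7376094
I_{3,2} = 0.7376094 + (0.7376094 − 0.7377487)/15 = 0.7376001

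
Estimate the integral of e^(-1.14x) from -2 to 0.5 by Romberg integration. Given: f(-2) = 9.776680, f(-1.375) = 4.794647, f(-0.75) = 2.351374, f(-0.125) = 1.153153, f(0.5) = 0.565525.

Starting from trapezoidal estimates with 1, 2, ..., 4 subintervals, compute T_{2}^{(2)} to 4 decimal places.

T_{0}^{(0)} (trapezoid, 1 panel, h=2.5000): 12.927756
T_{1}^{(0)} (trapezoid, 2 panels, h=1.2500): 9.403096
T_{2}^{(0)} (trapezoid, 4 panels, h=0.6250): 8.418923
T_{1}^{(1)} = 9.403096 + (9.403096 − 12.927756)/3 = 8.228209
T_{2}^{(1)} = 8.418923 + (8.418923 − 9.403096)/3 = 8.090865
T_{2}^{(2)} = 8.090865 + (8.090865 − 8.228209)/15 = 8.081709

8.0817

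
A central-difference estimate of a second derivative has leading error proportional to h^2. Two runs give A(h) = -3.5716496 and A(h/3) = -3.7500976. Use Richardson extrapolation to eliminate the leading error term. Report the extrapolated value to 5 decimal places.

The leading error scales as h^2; refining by a factor of 3 reduces it by 3^2 = 9.
Extrapolated value = (9·A(h/3) − A(h)) / (9 − 1)
= (9·(-3.7500976) − (-3.5716496)) / 8
= -30.1792288 / 8 = -3.7724036

-3.77240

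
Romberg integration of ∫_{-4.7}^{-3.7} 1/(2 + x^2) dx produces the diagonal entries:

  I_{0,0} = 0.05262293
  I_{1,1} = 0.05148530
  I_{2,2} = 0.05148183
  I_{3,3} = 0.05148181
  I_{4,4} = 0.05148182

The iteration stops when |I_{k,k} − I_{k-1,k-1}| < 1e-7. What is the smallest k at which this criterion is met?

k = 3

|I_{1,1} − I_{0,0}| = 0.00113763 ≥ 1e-7
|I_{2,2} − I_{1,1}| = 0.00000347 ≥ 1e-7
|I_{3,3} − I_{2,2}| = 0.00000002 < 1e-7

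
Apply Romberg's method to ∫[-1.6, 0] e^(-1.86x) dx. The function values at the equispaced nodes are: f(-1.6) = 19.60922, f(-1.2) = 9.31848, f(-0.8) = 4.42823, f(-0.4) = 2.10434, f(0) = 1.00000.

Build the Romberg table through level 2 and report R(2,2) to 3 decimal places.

R(0,0) (trapezoid, 1 panel, h=1.6000): 16.48738
R(1,0) (trapezoid, 2 panels, h=0.8000): 11.78627
R(2,0) (trapezoid, 4 panels, h=0.4000): 10.46226
R(1,1) = 11.78627 + (11.78627 − 16.48738)/3 = 10.21923
R(2,1) = 10.46226 + (10.46226 − 11.78627)/3 = 10.02092
R(2,2) = 10.02092 + (10.02092 − 10.21923)/15 = 10.00770

10.008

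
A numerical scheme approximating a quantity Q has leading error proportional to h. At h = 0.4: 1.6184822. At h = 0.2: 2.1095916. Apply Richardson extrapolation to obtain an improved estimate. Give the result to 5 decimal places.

2.60070

Extrapolated value = (2·A(h/2) − A(h)) / (2 − 1)
= (2·2.1095916 − 1.6184822) / 1
= 2.6007010 / 1 = 2.6007010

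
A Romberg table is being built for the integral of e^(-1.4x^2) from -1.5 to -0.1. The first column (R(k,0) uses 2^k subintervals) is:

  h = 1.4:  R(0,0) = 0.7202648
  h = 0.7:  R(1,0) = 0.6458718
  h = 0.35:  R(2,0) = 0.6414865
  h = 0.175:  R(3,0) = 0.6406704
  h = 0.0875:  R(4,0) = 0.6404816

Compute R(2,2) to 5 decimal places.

R(1,1) = (4·0.6458718 − 0.7202648) / 3 = 0.6210741
R(2,1) = (4·0.6414865 − 0.6458718) / 3 = 0.6400247
R(2,2) = 0.6400247 + (0.6400247 − 0.6210741)/15 = 0.6412881

0.64129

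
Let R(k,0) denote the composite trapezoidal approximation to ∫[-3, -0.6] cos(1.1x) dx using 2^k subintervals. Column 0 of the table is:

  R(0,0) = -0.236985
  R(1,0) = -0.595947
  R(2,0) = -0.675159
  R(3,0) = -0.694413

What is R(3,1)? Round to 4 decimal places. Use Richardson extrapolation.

R(3,1) = -0.694413 + (-0.694413 − (-0.675159))/3 = -0.700831

-0.7008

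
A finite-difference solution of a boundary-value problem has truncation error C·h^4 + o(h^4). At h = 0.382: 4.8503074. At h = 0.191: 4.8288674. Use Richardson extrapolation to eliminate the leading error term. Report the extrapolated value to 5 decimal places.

4.82744

The leading error scales as h^4; refining by a factor of 2 reduces it by 2^4 = 16.
Extrapolated value = (16·A(h/2) − A(h)) / (16 − 1)
= (16·4.8288674 − 4.8503074) / 15
= 72.4115710 / 15 = 4.8274381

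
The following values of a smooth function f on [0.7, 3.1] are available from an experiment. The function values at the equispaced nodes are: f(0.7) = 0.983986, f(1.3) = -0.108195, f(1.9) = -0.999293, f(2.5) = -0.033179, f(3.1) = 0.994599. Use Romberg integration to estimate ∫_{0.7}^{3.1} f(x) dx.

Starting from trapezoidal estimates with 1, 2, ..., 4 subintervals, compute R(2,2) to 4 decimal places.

R(0,0) (trapezoid, 1 panel, h=2.4000): 2.374302
R(1,0) (trapezoid, 2 panels, h=1.2000): -0.012001
R(2,0) (trapezoid, 4 panels, h=0.6000): -0.090825
R(1,1) = -0.012001 + (-0.012001 − 2.374302)/3 = -0.807435
R(2,1) = -0.090825 + (-0.090825 − (-0.012001))/3 = -0.117100
R(2,2) = -0.117100 + (-0.117100 − (-0.807435))/15 = -0.071078

-0.0711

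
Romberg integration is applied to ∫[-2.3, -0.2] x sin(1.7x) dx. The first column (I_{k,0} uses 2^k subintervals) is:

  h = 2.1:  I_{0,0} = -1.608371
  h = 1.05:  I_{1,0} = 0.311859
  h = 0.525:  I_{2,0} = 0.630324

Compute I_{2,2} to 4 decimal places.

0.7221

I_{1,1} = (4·0.311859 − (-1.608371)) / 3 = 0.951936
I_{2,1} = 0.630324 + (0.630324 − 0.311859)/3 = 0.736479
I_{2,2} = (16·0.736479 − 0.951936) / 15 = 0.722115
(Column j=1 coincides with Simpson's rule on the same nodes.)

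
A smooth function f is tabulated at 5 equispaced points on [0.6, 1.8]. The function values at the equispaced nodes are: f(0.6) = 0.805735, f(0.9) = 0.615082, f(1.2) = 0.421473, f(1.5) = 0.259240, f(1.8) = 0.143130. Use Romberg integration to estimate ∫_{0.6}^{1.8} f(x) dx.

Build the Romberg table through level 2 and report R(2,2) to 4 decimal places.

R(0,0) (trapezoid, 1 panel, h=1.2000): 0.569319
R(1,0) (trapezoid, 2 panels, h=0.6000): 0.537543
R(2,0) (trapezoid, 4 panels, h=0.3000): 0.531068
R(1,1) = 0.537543 + (0.537543 − 0.569319)/3 = 0.526951
R(2,1) = 0.531068 + (0.531068 − 0.537543)/3 = 0.528910
R(2,2) = 0.528910 + (0.528910 − 0.526951)/15 = 0.529041

0.5290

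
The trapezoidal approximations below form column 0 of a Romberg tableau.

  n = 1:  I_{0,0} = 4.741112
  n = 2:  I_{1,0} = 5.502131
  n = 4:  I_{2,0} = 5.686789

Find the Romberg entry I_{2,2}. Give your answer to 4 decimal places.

5.7478

I_{1,1} = (4·5.502131 − 4.741112) / 3 = 5.755804
I_{2,1} = (4·5.686789 − 5.502131) / 3 = 5.748342
I_{2,2} = (16·5.748342 − 5.755804) / 15 = 5.747845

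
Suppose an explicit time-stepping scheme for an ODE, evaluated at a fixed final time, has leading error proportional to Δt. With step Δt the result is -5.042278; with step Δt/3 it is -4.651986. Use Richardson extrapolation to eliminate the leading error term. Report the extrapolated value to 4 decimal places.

-4.4568

The leading error scales as Δt; refining by a factor of 3 reduces it by 3^1 = 3.
Extrapolated value = (3·A(Δt/3) − A(Δt)) / (3 − 1)
= (3·(-4.651986) − (-5.042278)) / 2
= -8.913680 / 2 = -4.456840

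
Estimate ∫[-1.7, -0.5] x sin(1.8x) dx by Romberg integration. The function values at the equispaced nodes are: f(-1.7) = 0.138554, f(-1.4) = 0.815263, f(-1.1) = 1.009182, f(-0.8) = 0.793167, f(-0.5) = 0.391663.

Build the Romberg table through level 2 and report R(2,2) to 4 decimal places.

0.8972

R(0,0) (trapezoid, 1 panel, h=1.2000): 0.318130
R(1,0) (trapezoid, 2 panels, h=0.6000): 0.764574
R(2,0) (trapezoid, 4 panels, h=0.3000): 0.864816
R(1,1) = 0.764574 + (0.764574 − 0.318130)/3 = 0.913389
R(2,1) = 0.864816 + (0.864816 − 0.764574)/3 = 0.898230
R(2,2) = 0.898230 + (0.898230 − 0.913389)/15 = 0.897219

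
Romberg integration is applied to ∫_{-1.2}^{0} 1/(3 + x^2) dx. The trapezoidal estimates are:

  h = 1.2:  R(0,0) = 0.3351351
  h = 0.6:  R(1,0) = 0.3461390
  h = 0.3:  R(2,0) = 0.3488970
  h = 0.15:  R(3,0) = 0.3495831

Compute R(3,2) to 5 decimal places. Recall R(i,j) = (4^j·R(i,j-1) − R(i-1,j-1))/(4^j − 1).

0.34981

R(2,1) = 0.3488970 + (0.3488970 − 0.3461390)/3 = 0.3498163
R(3,1) = 0.3495831 + (0.3495831 − 0.3488970)/3 = 0.3498118
R(3,2) = (16·0.3498118 − 0.3498163) / 15 = 0.3498115
(Column j=1 coincides with Simpson's rule on the same nodes.)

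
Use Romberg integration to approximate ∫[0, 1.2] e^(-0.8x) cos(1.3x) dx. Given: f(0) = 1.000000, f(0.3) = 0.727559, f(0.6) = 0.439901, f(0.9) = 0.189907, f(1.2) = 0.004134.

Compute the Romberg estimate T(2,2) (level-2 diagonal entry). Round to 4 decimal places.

0.5556

T(0,0) (trapezoid, 1 panel, h=1.2000): 0.602480
T(1,0) (trapezoid, 2 panels, h=0.6000): 0.565181
T(2,0) (trapezoid, 4 panels, h=0.3000): 0.557830
T(1,1) = 0.565181 + (0.565181 − 0.602480)/3 = 0.552748
T(2,1) = 0.557830 + (0.557830 − 0.565181)/3 = 0.555380
T(2,2) = 0.555380 + (0.555380 − 0.552748)/15 = 0.555555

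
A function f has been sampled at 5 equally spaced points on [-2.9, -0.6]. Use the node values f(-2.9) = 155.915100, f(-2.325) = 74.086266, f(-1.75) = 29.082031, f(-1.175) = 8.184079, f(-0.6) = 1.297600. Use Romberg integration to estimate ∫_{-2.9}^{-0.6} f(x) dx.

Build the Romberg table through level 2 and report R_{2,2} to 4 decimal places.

R_{0,0} (trapezoid, 1 panel, h=2.3000): 180.794605
R_{1,0} (trapezoid, 2 panels, h=1.1500): 123.841638
R_{2,0} (trapezoid, 4 panels, h=0.5750): 109.226267
R_{1,1} = 123.841638 + (123.841638 − 180.794605)/3 = 104.857316
R_{2,1} = 109.226267 + (109.226267 − 123.841638)/3 = 104.354477
R_{2,2} = 104.354477 + (104.354477 − 104.857316)/15 = 104.320954

104.3210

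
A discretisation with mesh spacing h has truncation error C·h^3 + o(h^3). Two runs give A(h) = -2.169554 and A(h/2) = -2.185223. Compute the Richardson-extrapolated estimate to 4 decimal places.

Extrapolated value = (8·A(h/2) − A(h)) / (8 − 1)
= (8·(-2.185223) − (-2.169554)) / 7
= -15.312230 / 7 = -2.187461

-2.1875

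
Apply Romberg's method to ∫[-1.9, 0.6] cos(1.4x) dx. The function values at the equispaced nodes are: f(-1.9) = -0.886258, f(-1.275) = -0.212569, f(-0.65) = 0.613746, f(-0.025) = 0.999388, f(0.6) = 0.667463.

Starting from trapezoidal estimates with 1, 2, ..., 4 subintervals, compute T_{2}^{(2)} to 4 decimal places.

0.8614

T_{0}^{(0)} (trapezoid, 1 panel, h=2.5000): -0.273494
T_{1}^{(0)} (trapezoid, 2 panels, h=1.2500): 0.630436
T_{2}^{(0)} (trapezoid, 4 panels, h=0.6250): 0.806980
T_{1}^{(1)} = 0.630436 + (0.630436 − (-0.273494))/3 = 0.931746
T_{2}^{(1)} = 0.806980 + (0.806980 − 0.630436)/3 = 0.865828
T_{2}^{(2)} = 0.865828 + (0.865828 − 0.931746)/15 = 0.861433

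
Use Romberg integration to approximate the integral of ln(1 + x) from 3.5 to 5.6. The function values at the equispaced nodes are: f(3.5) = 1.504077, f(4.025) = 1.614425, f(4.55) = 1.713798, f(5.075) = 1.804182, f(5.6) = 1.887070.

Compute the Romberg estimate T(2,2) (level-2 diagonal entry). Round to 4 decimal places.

T(0,0) (trapezoid, 1 panel, h=2.1000): 3.560704
T(1,0) (trapezoid, 2 panels, h=1.0500): 3.579840
T(2,0) (trapezoid, 4 panels, h=0.5250): 3.584689
T(1,1) = 3.579840 + (3.579840 − 3.560704)/3 = 3.586219
T(2,1) = 3.584689 + (3.584689 − 3.579840)/3 = 3.586305
T(2,2) = 3.586305 + (3.586305 − 3.586219)/15 = 3.586311

3.5863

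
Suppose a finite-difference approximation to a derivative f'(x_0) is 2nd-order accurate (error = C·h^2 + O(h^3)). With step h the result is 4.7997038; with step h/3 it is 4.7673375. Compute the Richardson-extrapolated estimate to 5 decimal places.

The leading error scales as h^2; refining by a factor of 3 reduces it by 3^2 = 9.
Extrapolated value = (9·A(h/3) − A(h)) / (9 − 1)
= (9·4.7673375 − 4.7997038) / 8
= 38.1063337 / 8 = 4.7632917

4.76329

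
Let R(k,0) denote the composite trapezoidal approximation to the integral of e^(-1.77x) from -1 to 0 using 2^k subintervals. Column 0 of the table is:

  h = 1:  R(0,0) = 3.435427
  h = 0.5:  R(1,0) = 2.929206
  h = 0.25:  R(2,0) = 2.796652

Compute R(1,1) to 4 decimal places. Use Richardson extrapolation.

Richardson extrapolation on the trapezoidal column (denominator 4−1=3):
R(1,1) = (4·2.929206 − 3.435427) / 3 = 2.760466

2.7605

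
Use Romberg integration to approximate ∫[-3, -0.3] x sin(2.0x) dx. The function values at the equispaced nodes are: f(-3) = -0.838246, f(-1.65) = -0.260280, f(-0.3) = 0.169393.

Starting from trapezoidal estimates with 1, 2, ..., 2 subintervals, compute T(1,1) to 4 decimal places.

T(0,0) (trapezoid, 1 panel, h=2.7000): -0.902952
T(1,0) (trapezoid, 2 panels, h=1.3500): -0.802854
T(1,1) = -0.802854 + (-0.802854 − (-0.902952))/3 = -0.769488

-0.7695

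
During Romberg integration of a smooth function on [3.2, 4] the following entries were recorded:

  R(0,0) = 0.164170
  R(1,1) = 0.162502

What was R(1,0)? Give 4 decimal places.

0.1629

From R(1,1) = (4·R(1,0) − R(0,0))/3, solve for R(1,0):
4·R(1,0) = 3·0.162502 + 0.164170 = 0.651676
R(1,0) = 0.162919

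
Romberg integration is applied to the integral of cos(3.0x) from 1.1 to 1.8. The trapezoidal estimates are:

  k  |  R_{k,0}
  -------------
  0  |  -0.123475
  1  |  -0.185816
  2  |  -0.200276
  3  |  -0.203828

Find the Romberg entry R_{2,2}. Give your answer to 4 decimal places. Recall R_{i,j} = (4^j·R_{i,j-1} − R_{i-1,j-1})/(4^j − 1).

R_{1,1} = -0.185816 + (-0.185816 − (-0.123475))/3 = -0.206596
R_{2,1} = -0.200276 + (-0.200276 − (-0.185816))/3 = -0.205096
R_{2,2} = -0.205096 + (-0.205096 − (-0.206596))/15 = -0.204996

-0.2050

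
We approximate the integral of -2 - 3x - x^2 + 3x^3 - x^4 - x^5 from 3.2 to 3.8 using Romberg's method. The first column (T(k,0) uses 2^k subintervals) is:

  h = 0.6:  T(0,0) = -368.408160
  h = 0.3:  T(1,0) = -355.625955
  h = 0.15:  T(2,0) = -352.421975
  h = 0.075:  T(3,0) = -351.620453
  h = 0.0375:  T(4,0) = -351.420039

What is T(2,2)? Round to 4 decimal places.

T(1,1) = -355.625955 + (-355.625955 − (-368.408160))/3 = -351.365220
T(2,1) = (4·(-352.421975) − (-355.625955)) / 3 = -351.353982
T(2,2) = -351.353982 + (-351.353982 − (-351.365220))/15 = -351.353233

-351.3532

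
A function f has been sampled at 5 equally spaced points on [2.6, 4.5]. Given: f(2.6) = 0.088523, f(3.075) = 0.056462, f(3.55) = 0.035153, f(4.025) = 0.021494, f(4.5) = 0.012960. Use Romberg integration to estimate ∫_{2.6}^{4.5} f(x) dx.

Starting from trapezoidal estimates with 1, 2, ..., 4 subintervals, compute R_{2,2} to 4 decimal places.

0.0766

R_{0,0} (trapezoid, 1 panel, h=1.9000): 0.096409
R_{1,0} (trapezoid, 2 panels, h=0.9500): 0.081600
R_{2,0} (trapezoid, 4 panels, h=0.4750): 0.077829
R_{1,1} = 0.081600 + (0.081600 − 0.096409)/3 = 0.076664
R_{2,1} = 0.077829 + (0.077829 − 0.081600)/3 = 0.076572
R_{2,2} = 0.076572 + (0.076572 − 0.076664)/15 = 0.076566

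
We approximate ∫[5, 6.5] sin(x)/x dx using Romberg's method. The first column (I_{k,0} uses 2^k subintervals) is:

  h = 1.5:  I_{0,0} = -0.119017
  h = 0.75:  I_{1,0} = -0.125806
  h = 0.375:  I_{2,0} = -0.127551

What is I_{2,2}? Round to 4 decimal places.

Richardson extrapolation on the trapezoidal column (denominator 4−1=3):
I_{1,1} = -0.125806 + (-0.125806 − (-0.119017))/3 = -0.128069
I_{2,1} = -0.127551 + (-0.127551 − (-0.125806))/3 = -0.128133
I_{2,2} = (16·(-0.128133) − (-0.128069)) / 15 = -0.128137

-0.1281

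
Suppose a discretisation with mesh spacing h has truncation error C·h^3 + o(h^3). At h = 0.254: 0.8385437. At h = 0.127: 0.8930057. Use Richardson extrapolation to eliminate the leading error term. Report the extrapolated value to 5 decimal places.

The leading error scales as h^3; refining by a factor of 2 reduces it by 2^3 = 8.
Extrapolated value = (8·A(h/2) − A(h)) / (8 − 1)
= (8·0.8930057 − 0.8385437) / 7
= 6.3055019 / 7 = 0.9007860

0.90079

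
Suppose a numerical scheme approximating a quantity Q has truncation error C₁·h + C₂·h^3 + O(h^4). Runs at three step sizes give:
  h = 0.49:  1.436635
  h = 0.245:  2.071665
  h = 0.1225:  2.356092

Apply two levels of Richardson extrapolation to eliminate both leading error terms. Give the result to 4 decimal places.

2.6311

First eliminate the h term (factor 2^1 = 2):
  B₁ = (2·2.071665 − 1.436635)/1 = 2.706695
  B₂ = (2·2.356092 − 2.071665)/1 = 2.640519
Then eliminate the h^3 term (factor 2^3 = 8):
  (8·2.640519 − 2.706695)/7 = 2.631065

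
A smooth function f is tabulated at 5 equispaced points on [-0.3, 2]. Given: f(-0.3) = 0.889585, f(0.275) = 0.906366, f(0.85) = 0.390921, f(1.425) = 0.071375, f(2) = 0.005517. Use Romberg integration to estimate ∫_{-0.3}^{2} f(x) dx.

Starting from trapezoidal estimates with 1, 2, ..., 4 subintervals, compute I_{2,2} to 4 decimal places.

1.0796

I_{0,0} (trapezoid, 1 panel, h=2.3000): 1.029367
I_{1,0} (trapezoid, 2 panels, h=1.1500): 0.964243
I_{2,0} (trapezoid, 4 panels, h=0.5750): 1.044322
I_{1,1} = 0.964243 + (0.964243 − 1.029367)/3 = 0.942535
I_{2,1} = 1.044322 + (1.044322 − 0.964243)/3 = 1.071015
I_{2,2} = 1.071015 + (1.071015 − 0.942535)/15 = 1.079580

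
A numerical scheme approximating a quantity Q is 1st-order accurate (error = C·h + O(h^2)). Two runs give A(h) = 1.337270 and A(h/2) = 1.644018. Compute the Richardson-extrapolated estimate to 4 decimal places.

1.9508

Extrapolated value = (2·A(h/2) − A(h)) / (2 − 1)
= (2·1.644018 − 1.337270) / 1
= 1.950766 / 1 = 1.950766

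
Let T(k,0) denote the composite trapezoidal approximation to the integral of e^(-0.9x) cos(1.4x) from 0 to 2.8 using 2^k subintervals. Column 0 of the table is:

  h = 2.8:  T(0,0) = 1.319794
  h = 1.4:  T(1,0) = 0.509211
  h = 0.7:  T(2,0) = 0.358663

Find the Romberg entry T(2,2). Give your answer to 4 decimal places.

0.3131

Richardson extrapolation on the trapezoidal column (denominator 4−1=3):
T(1,1) = (4·0.509211 − 1.319794) / 3 = 0.239017
T(2,1) = 0.358663 + (0.358663 − 0.509211)/3 = 0.308480
T(2,2) = (16·0.308480 − 0.239017) / 15 = 0.313111
(Column j=1 coincides with Simpson's rule on the same nodes.)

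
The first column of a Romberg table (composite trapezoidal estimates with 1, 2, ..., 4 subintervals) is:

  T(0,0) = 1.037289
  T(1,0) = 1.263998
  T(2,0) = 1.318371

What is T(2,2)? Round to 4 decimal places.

Richardson extrapolation on the trapezoidal column (denominator 4−1=3):
T(1,1) = (4·1.263998 − 1.037289) / 3 = 1.339568
T(2,1) = (4·1.318371 − 1.263998) / 3 = 1.336495
T(2,2) = 1.336495 + (1.336495 − 1.339568)/15 = 1.336290

1.3363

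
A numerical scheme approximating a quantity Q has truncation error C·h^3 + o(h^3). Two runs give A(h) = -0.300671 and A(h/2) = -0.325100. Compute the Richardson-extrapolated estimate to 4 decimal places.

The leading error scales as h^3; refining by a factor of 2 reduces it by 2^3 = 8.
Extrapolated value = (8·A(h/2) − A(h)) / (8 − 1)
= (8·(-0.325100) − (-0.300671)) / 7
= -2.300129 / 7 = -0.328590

-0.3286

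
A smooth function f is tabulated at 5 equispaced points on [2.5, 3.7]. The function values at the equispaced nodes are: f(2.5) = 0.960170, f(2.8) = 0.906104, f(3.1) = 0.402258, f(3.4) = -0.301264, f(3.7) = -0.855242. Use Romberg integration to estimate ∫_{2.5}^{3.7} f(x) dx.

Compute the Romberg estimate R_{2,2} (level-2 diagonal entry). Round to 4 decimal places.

R_{0,0} (trapezoid, 1 panel, h=1.2000): 0.062957
R_{1,0} (trapezoid, 2 panels, h=0.6000): 0.272833
R_{2,0} (trapezoid, 4 panels, h=0.3000): 0.317869
R_{1,1} = 0.272833 + (0.272833 − 0.062957)/3 = 0.342792
R_{2,1} = 0.317869 + (0.317869 − 0.272833)/3 = 0.332881
R_{2,2} = 0.332881 + (0.332881 − 0.342792)/15 = 0.332220

0.3322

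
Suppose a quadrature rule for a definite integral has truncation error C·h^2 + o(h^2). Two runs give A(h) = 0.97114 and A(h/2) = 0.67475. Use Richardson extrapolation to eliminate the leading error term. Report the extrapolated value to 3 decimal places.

The leading error scales as h^2; refining by a factor of 2 reduces it by 2^2 = 4.
Extrapolated value = (4·A(h/2) − A(h)) / (4 − 1)
= (4·0.67475 − 0.97114) / 3
= 1.72786 / 3 = 0.57595

0.576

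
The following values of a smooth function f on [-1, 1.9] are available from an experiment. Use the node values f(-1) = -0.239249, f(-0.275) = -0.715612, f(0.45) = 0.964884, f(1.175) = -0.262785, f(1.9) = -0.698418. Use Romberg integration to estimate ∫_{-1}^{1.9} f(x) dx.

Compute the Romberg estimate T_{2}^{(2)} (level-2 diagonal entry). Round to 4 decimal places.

-0.8472

T_{0}^{(0)} (trapezoid, 1 panel, h=2.9000): -1.359617
T_{1}^{(0)} (trapezoid, 2 panels, h=1.4500): 0.719273
T_{2}^{(0)} (trapezoid, 4 panels, h=0.7250): -0.349701
T_{1}^{(1)} = 0.719273 + (0.719273 − (-1.359617))/3 = 1.412236
T_{2}^{(1)} = -0.349701 + (-0.349701 − 0.719273)/3 = -0.706026
T_{2}^{(2)} = -0.706026 + (-0.706026 − 1.412236)/15 = -0.847243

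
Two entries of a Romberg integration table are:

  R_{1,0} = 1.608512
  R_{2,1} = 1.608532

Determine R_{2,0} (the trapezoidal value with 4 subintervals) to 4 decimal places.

From R_{2,1} = (4·R_{2,0} − R_{1,0})/3, solve for R_{2,0}:
4·R_{2,0} = 3·1.608532 + 1.608512 = 6.434108
R_{2,0} = 1.608527

1.6085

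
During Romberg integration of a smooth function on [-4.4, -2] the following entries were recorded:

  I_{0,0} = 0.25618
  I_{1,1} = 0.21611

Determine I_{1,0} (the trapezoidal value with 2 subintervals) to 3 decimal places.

0.226

From I_{1,1} = (4·I_{1,0} − I_{0,0})/3, solve for I_{1,0}:
4·I_{1,0} = 3·0.21611 + 0.25618 = 0.90451
I_{1,0} = 0.22613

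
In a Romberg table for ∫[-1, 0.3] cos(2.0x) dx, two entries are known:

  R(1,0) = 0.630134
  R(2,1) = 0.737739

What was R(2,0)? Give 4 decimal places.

0.7108

From R(2,1) = (4·R(2,0) − R(1,0))/3, solve for R(2,0):
4·R(2,0) = 3·0.737739 + 0.630134 = 2.843351
R(2,0) = 0.710838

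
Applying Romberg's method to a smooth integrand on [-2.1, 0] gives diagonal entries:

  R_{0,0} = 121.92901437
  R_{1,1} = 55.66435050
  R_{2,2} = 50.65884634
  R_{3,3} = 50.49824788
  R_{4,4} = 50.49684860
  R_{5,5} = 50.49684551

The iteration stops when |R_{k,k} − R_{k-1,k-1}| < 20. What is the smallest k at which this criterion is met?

k = 2

|R_{1,1} − R_{0,0}| = 66.26466387 ≥ 20
|R_{2,2} − R_{1,1}| = 5.00550416 < 20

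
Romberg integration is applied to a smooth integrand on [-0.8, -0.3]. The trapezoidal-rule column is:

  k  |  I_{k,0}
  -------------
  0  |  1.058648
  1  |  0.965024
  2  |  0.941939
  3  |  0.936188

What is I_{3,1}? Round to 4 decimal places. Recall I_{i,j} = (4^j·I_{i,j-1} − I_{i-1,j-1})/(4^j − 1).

0.9343

Richardson extrapolation on the trapezoidal column (denominator 4−1=3):
I_{3,1} = 0.936188 + (0.936188 − 0.941939)/3 = 0.934271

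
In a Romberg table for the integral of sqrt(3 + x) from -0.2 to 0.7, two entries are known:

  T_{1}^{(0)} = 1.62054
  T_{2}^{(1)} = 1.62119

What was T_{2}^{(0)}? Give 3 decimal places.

From T_{2}^{(1)} = (4·T_{2}^{(0)} − T_{1}^{(0)})/3, solve for T_{2}^{(0)}:
4·T_{2}^{(0)} = 3·1.62119 + 1.62054 = 6.48411
T_{2}^{(0)} = 1.62103

1.621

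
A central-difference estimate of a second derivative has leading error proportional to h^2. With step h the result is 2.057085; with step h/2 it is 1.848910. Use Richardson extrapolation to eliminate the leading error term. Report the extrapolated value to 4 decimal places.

The leading error scales as h^2; refining by a factor of 2 reduces it by 2^2 = 4.
Extrapolated value = (4·A(h/2) − A(h)) / (4 − 1)
= (4·1.848910 − 2.057085) / 3
= 5.338555 / 3 = 1.779518

1.7795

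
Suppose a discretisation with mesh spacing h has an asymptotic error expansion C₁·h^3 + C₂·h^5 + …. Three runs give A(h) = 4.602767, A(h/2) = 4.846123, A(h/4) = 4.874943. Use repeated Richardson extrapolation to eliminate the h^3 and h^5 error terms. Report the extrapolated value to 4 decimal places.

4.8790

First eliminate the h^3 term (factor 2^3 = 8):
  B₁ = (8·4.846123 − 4.602767)/7 = 4.880888
  B₂ = (8·4.874943 − 4.846123)/7 = 4.879060
Then eliminate the h^5 term (factor 2^5 = 32):
  (32·4.879060 − 4.880888)/31 = 4.879001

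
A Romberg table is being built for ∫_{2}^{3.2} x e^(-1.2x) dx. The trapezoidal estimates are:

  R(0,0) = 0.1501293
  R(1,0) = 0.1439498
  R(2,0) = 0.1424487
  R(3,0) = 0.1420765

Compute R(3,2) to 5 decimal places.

Richardson extrapolation on the trapezoidal column (denominator 4−1=3):
R(2,1) = 0.1424487 + (0.1424487 − 0.1439498)/3 = 0.1419483
R(3,1) = 0.1420765 + (0.1420765 − 0.1424487)/3 = 0.1419524
R(3,2) = (16·0.1419524 − 0.1419483) / 15 = 0.1419527

0.14195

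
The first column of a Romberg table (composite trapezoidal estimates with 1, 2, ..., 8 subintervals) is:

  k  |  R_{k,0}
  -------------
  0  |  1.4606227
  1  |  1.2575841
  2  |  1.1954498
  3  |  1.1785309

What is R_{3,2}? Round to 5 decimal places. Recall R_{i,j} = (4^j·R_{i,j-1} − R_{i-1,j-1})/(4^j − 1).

1.17277

Richardson extrapolation on the trapezoidal column (denominator 4−1=3):
R_{2,1} = (4·1.1954498 − 1.2575841) / 3 = 1.1747384
R_{3,1} = 1.1785309 + (1.1785309 − 1.1954498)/3 = 1.1728913
R_{3,2} = (16·1.1728913 − 1.1747384) / 15 = 1.1727682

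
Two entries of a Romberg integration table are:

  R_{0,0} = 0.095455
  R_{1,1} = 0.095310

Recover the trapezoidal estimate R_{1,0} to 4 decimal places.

From R_{1,1} = (4·R_{1,0} − R_{0,0})/3, solve for R_{1,0}:
4·R_{1,0} = 3·0.095310 + 0.095455 = 0.381385
R_{1,0} = 0.095346

0.0953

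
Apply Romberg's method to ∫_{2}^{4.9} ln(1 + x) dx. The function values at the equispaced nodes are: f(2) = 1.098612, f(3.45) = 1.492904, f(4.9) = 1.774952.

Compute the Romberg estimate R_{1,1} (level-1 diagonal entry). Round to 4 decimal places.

4.2752

R_{0,0} (trapezoid, 1 panel, h=2.9000): 4.166668
R_{1,0} (trapezoid, 2 panels, h=1.4500): 4.248045
R_{1,1} = 4.248045 + (4.248045 − 4.166668)/3 = 4.275171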